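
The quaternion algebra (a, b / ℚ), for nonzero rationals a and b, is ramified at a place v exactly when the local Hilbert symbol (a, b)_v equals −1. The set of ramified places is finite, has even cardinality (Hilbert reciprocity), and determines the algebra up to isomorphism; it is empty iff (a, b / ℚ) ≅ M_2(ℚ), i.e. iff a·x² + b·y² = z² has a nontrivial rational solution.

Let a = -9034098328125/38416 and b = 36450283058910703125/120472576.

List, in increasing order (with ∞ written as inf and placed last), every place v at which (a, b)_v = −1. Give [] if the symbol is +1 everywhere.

(a, b) ≡ (-13, 285) mod (ℚ^×)²; places V = {2, 3, 5, 7, 11, 13, 19, ∞}.
(a,b)_2: α=-4, β=-10; u≡3, v≡5 (mod 8); ε(u)ε(v)=1·0, αω(v)=-4·1, βω(u)=-10·1; sum ≡ 0  ⇒  +1.
(a,b)_3: α=6, u≡2; β=9, v≡2 (mod 3); (2|3)=-1, (2|3)=-1; sign (−1)^0·-1^9·-1^6 = -1.
(a,b)_5: α=6, u≡2; β=7, v≡2 (mod 5); (2|5)=-1, (2|5)=-1; sign (−1)^0·-1^7·-1^6 = -1.
(a,b)_13: α=3, u≡10; β=4, v≡3 (mod 13); (10|13)=+1, (3|13)=+1; sign (−1)^0·+1^4·+1^3 = +1.
(a,b)_11: α=0, u≡5; β=2, v≡2 (mod 11); (5|11)=+1, (2|11)=-1; sign (−1)^0·+1^2·-1^0 = +1.
(a,b)_19: α=2, u≡9; β=3, v≡15 (mod 19); (9|19)=+1, (15|19)=-1; sign (−1)^0·+1^3·-1^2 = +1.
(a,b)_7: α=-4, u≡2; β=-6, v≡5 (mod 7); (2|7)=+1, (5|7)=-1; sign (−1)^0·+1^-6·-1^-4 = +1.
(a,b)_∞: sgn(-13)=−, sgn(285)=+, so +1.
Ram(-13, 285) = {3, 5}; no ℚ_3-point on the conic.

[3, 5]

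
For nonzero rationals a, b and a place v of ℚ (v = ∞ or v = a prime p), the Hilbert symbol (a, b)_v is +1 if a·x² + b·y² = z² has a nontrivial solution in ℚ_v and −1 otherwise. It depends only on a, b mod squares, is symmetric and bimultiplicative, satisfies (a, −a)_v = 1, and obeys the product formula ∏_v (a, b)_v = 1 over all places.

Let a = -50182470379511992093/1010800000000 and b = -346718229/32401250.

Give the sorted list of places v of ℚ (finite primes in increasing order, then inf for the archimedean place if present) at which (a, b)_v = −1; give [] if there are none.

Mod squares: a ≡ -91, b ≡ -858. Check v ∈ {∞, 2, 3, 5, 7, 11, 13, 17, 19, 23, 29, 31}.
v=3: a=3^0·(≡2), b=3^1·(≡2) mod 3; (2|3)=-1, (2|3)=-1; (−1)^{0·1·1}·(-1)^1·(-1)^0 = -1.
v=2: v_2(a)=-10, v_2(b)=-1; units ≡ 5, 3 (mod 8); ε·ε+αω+βω = 0·1+-10·1+-1·1 ≡ 1  ⇒  (a,b)_2 = -1.
v=17: a=17^2·(≡6), b=17^0·(≡8) mod 17; (6|17)=-1, (8|17)=+1; (−1)^{2·0·8}·(-1)^0·(+1)^2 = +1.
v=7: a=7^-1·(≡4), b=7^-2·(≡5) mod 7; (4|7)=+1, (5|7)=-1; (−1)^{-1·-2·3}·(+1)^-2·(-1)^-1 = -1.
v=∞: -91 < 0 and -858 < 0  ⇒  (a,b)_∞ = -1.
v=19: a=19^-2·(≡5), b=19^0·(≡16) mod 19; (5|19)=+1, (16|19)=+1; (−1)^{-2·0·9}·(+1)^0·(+1)^-2 = +1.
v=5: a=5^-8·(≡4), b=5^-4·(≡3) mod 5; (4|5)=+1, (3|5)=-1; (−1)^{-8·-4·2}·(+1)^-4·(-1)^-8 = +1.
v=29: a=29^4·(≡16), b=29^2·(≡10) mod 29; (16|29)=+1, (10|29)=-1; (−1)^{4·2·14}·(+1)^2·(-1)^4 = +1.
v=23: a=23^0·(≡3), b=23^-2·(≡9) mod 23; (3|23)=+1, (9|23)=+1; (−1)^{0·-2·11}·(+1)^-2·(+1)^0 = +1.
v=13: a=13^3·(≡5), b=13^1·(≡1) mod 13; (5|13)=-1, (1|13)=+1; (−1)^{3·1·6}·(-1)^1·(+1)^3 = -1.
v=11: a=11^2·(≡8), b=11^1·(≡6) mod 11; (8|11)=-1, (6|11)=-1; (−1)^{2·1·5}·(-1)^1·(-1)^2 = -1.
v=31: a=31^4·(≡20), b=31^2·(≡19) mod 31; (20|31)=+1, (19|31)=+1; (−1)^{4·2·15}·(+1)^2·(+1)^4 = +1.
Ram(-91, -858) = {2, 3, 7, 11, 13, ∞}; no ℚ_2-point on the conic.

[2, 3, 7, 11, 13, inf]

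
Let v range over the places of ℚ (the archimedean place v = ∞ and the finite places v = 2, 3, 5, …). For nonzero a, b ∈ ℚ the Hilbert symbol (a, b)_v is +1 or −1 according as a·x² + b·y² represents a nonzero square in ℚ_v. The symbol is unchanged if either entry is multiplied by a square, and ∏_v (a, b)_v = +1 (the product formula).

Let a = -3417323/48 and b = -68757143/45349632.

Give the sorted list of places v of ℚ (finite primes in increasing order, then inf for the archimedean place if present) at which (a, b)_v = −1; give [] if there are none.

[2, 3, 23, inf]

Mod squares: a ≡ -4641, b ≡ -69. Check v ∈ {∞, 2, 3, 7, 13, 17, 19, 23, 47}.
v=2: v_2(a)=-4, v_2(b)=-8; units ≡ 7, 3 (mod 8); ε·ε+αω+βω = 1·1+-4·1+-8·0 ≡ 1  ⇒  (a,b)_2 = -1.
v=17: a=17^1·(≡15), b=17^0·(≡15) mod 17; (15|17)=+1, (15|17)=+1; (−1)^{1·0·8}·(+1)^0·(+1)^1 = +1.
v=∞: -4641 < 0 and -69 < 0  ⇒  (a,b)_∞ = -1.
v=7: a=7^1·(≡2), b=7^2·(≡1) mod 7; (2|7)=+1, (1|7)=+1; (−1)^{1·2·3}·(+1)^2·(+1)^1 = +1.
v=19: a=19^0·(≡15), b=19^2·(≡9) mod 19; (15|19)=-1, (9|19)=+1; (−1)^{0·2·9}·(-1)^2·(+1)^0 = +1.
v=23: a=23^0·(≡20), b=23^1·(≡10) mod 23; (20|23)=-1, (10|23)=-1; (−1)^{0·1·11}·(-1)^1·(-1)^0 = -1.
v=3: a=3^-1·(≡1), b=3^-11·(≡1) mod 3; (1|3)=+1, (1|3)=+1; (−1)^{-1·-11·1}·(+1)^-11·(+1)^-1 = -1.
v=13: a=13^1·(≡6), b=13^2·(≡9) mod 13; (6|13)=-1, (9|13)=+1; (−1)^{1·2·6}·(-1)^2·(+1)^1 = +1.
v=47: a=47^2·(≡4), b=47^0·(≡42) mod 47; (4|47)=+1, (42|47)=+1; (−1)^{2·0·23}·(+1)^0·(+1)^2 = +1.
(-4641, -69 / ℚ) ramifies at {2, 3, 23, ∞}: a division algebra.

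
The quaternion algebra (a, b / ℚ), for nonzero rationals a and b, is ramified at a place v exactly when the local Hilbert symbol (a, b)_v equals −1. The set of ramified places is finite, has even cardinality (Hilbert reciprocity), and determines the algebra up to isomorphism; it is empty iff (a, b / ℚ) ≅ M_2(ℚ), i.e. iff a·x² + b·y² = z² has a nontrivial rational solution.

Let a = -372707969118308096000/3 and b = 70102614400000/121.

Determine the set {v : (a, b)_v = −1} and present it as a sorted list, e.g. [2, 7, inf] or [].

[2, 5, 13, 17]

(a, b) ≡ (-3570, 7735) mod (ℚ^×)²; places V = {2, 3, 5, 7, 11, 13, 17, 19, ∞}.
(a,b)_11: α=0, u≡3; β=-2, v≡6 (mod 11); (3|11)=+1, (6|11)=-1; sign (−1)^0·+1^-2·-1^0 = +1.
(a,b)_19: α=2, u≡2; β=0, v≡15 (mod 19); (2|19)=-1, (15|19)=-1; sign (−1)^0·-1^0·-1^2 = +1.
(a,b)_∞: sgn(-3570)=−, sgn(7735)=+, so +1.
(a,b)_2: α=11, β=10; u≡7, v≡7 (mod 8); ε(u)ε(v)=1·1, αω(v)=11·0, βω(u)=10·0; sum ≡ 1  ⇒  -1.
(a,b)_5: α=3, u≡4; β=5, v≡3 (mod 5); (4|5)=+1, (3|5)=-1; sign (−1)^0·+1^5·-1^3 = -1.
(a,b)_7: α=5, u≡1; β=3, v≡3 (mod 7); (1|7)=+1, (3|7)=-1; sign (−1)^1·+1^3·-1^5 = +1.
(a,b)_3: α=-1, u≡1; β=0, v≡1 (mod 3); (1|3)=+1, (1|3)=+1; sign (−1)^0·+1^0·+1^-1 = +1.
(a,b)_13: α=2, u≡11; β=1, v≡9 (mod 13); (11|13)=-1, (9|13)=+1; sign (−1)^0·-1^1·+1^2 = -1.
(a,b)_17: α=5, u≡7; β=3, v≡4 (mod 17); (7|17)=-1, (4|17)=+1; sign (−1)^0·-1^3·+1^5 = -1.
Ram(-3570, 7735) = {2, 5, 13, 17}; no ℚ_2-point on the conic.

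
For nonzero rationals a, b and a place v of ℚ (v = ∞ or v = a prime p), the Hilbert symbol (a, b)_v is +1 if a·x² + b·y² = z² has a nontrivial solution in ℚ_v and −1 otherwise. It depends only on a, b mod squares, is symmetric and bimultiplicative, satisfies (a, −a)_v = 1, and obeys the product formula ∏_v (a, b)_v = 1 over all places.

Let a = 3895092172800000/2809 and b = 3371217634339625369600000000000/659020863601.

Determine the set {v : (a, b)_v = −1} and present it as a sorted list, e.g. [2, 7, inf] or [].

Mod squares: a ≡ 95, b ≡ 3335. Check v ∈ {∞, 2, 3, 5, 7, 17, 19, 23, 29, 53}.
v=23: a=23^2·(≡18), b=23^3·(≡21) mod 23; (18|23)=+1, (21|23)=-1; (−1)^{2·3·11}·(+1)^3·(-1)^2 = +1.
v=∞: 95 > 0 and 3335 > 0  ⇒  (a,b)_∞ = +1.
v=29: a=29^2·(≡15), b=29^3·(≡1) mod 29; (15|29)=-1, (1|29)=+1; (−1)^{2·3·14}·(-1)^3·(+1)^2 = -1.
v=17: a=17^0·(≡14), b=17^-4·(≡10) mod 17; (14|17)=-1, (10|17)=-1; (−1)^{0·-4·8}·(-1)^-4·(-1)^0 = +1.
v=3: a=3^2·(≡2), b=3^0·(≡2) mod 3; (2|3)=-1, (2|3)=-1; (−1)^{2·0·1}·(-1)^0·(-1)^2 = +1.
v=19: a=19^1·(≡17), b=19^2·(≡8) mod 19; (17|19)=+1, (8|19)=-1; (−1)^{1·2·9}·(+1)^2·(-1)^1 = -1.
v=53: a=53^-2·(≡43), b=53^-4·(≡11) mod 53; (43|53)=+1, (11|53)=+1; (−1)^{-2·-4·26}·(+1)^-4·(+1)^-2 = +1.
v=7: a=7^0·(≡2), b=7^4·(≡5) mod 7; (2|7)=+1, (5|7)=-1; (−1)^{0·4·3}·(+1)^4·(-1)^0 = +1.
v=2: v_2(a)=14, v_2(b)=28; units ≡ 7, 7 (mod 8); ε·ε+αω+βω = 1·1+14·0+28·0 ≡ 1  ⇒  (a,b)_2 = -1.
v=5: a=5^5·(≡4), b=5^11·(≡3) mod 5; (4|5)=+1, (3|5)=-1; (−1)^{5·11·2}·(+1)^11·(-1)^5 = -1.
|Ram(95, 3335)| = 4, even; anisotropic at {2, 5, 19, 29}.

[2, 5, 19, 29]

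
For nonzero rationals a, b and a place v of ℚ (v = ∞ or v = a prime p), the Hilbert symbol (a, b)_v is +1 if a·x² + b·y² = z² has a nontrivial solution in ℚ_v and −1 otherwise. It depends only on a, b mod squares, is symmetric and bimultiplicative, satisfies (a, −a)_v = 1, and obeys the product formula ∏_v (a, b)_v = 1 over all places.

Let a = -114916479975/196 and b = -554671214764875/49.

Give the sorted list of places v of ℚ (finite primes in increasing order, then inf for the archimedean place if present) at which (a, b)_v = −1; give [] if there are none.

[3, 13, 31, inf]

Mod squares: a ≡ -31, b ≡ -195. Check v ∈ {∞, 2, 3, 5, 7, 11, 13, 31, 41}.
v=7: a=7^-2·(≡1), b=7^-2·(≡2) mod 7; (1|7)=+1, (2|7)=+1; (−1)^{-2·-2·3}·(+1)^-2·(+1)^-2 = +1.
v=41: a=41^2·(≡33), b=41^0·(≡8) mod 41; (33|41)=+1, (8|41)=+1; (−1)^{2·0·20}·(+1)^0·(+1)^2 = +1.
v=2: v_2(a)=-2, v_2(b)=0; units ≡ 1, 5 (mod 8); ε·ε+αω+βω = 0·0+-2·1+0·0 ≡ 0  ⇒  (a,b)_2 = +1.
v=31: a=31^1·(≡3), b=31^4·(≡21) mod 31; (3|31)=-1, (21|31)=-1; (−1)^{1·4·15}·(-1)^4·(-1)^1 = -1.
v=3: a=3^6·(≡2), b=3^7·(≡1) mod 3; (2|3)=-1, (1|3)=+1; (−1)^{6·7·1}·(-1)^7·(+1)^6 = -1.
v=∞: -31 < 0 and -195 < 0  ⇒  (a,b)_∞ = -1.
v=5: a=5^2·(≡1), b=5^3·(≡4) mod 5; (1|5)=+1, (4|5)=+1; (−1)^{2·3·2}·(+1)^3·(+1)^2 = +1.
v=11: a=11^2·(≡7), b=11^0·(≡9) mod 11; (7|11)=-1, (9|11)=+1; (−1)^{2·0·5}·(-1)^0·(+1)^2 = +1.
v=13: a=13^0·(≡2), b=13^3·(≡8) mod 13; (2|13)=-1, (8|13)=-1; (−1)^{0·3·6}·(-1)^3·(-1)^0 = -1.
Ram(-31, -195) = {3, 13, 31, ∞}; no ℚ_3-point on the conic.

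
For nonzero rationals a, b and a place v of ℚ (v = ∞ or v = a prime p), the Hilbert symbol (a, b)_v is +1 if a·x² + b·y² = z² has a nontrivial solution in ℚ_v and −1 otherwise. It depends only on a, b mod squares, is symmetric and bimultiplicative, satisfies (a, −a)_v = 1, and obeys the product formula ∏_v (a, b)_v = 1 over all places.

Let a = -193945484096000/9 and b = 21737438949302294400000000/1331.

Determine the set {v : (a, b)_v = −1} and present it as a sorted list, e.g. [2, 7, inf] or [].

[2, 23]

(a, b) ≡ (-2210, 506) mod (ℚ^×)²; places V = {2, 3, 5, 7, 11, 13, 17, 23, ∞}.
(a,b)_23: α=4, u≡19; β=5, v≡10 (mod 23); (19|23)=-1, (10|23)=-1; sign (−1)^0·-1^5·-1^4 = -1.
(a,b)_2: α=9, β=13; u≡7, v≡5 (mod 8); ε(u)ε(v)=1·0, αω(v)=9·1, βω(u)=13·0; sum ≡ 1  ⇒  -1.
(a,b)_5: α=3, u≡3; β=8, v≡4 (mod 5); (3|5)=-1, (4|5)=+1; sign (−1)^0·-1^8·+1^3 = +1.
(a,b)_17: α=1, u≡14; β=2, v≡8 (mod 17); (14|17)=-1, (8|17)=+1; sign (−1)^0·-1^2·+1^1 = +1.
(a,b)_7: α=2, u≡4; β=4, v≡2 (mod 7); (4|7)=+1, (2|7)=+1; sign (−1)^0·+1^4·+1^2 = +1.
(a,b)_11: α=0, u≡5; β=-3, v≡6 (mod 11); (5|11)=+1, (6|11)=-1; sign (−1)^0·+1^-3·-1^0 = +1.
(a,b)_∞: sgn(-2210)=−, sgn(506)=+, so +1.
(a,b)_3: α=-2, u≡1; β=2, v≡2 (mod 3); (1|3)=+1, (2|3)=-1; sign (−1)^0·+1^2·-1^-2 = +1.
(a,b)_13: α=1, u≡4; β=2, v≡4 (mod 13); (4|13)=+1, (4|13)=+1; sign (−1)^0·+1^2·+1^1 = +1.
Ram(-2210, 506) = {2, 23}; no ℚ_2-point on the conic.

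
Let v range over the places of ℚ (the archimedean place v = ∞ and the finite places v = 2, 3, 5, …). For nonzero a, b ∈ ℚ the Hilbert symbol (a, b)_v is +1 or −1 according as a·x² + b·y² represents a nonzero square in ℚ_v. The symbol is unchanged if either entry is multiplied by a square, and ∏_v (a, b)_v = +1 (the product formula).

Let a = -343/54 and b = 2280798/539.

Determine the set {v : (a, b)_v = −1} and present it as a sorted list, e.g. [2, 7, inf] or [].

Mod squares: a ≡ -42, b ≡ 858. Check v ∈ {∞, 2, 3, 7, 11, 13, 19}.
v=2: v_2(a)=-1, v_2(b)=1; units ≡ 3, 5 (mod 8); ε·ε+αω+βω = 1·0+-1·1+1·1 ≡ 0  ⇒  (a,b)_2 = +1.
v=3: a=3^-3·(≡1), b=3^5·(≡1) mod 3; (1|3)=+1, (1|3)=+1; (−1)^{-3·5·1}·(+1)^5·(+1)^-3 = -1.
v=13: a=13^0·(≡4), b=13^1·(≡4) mod 13; (4|13)=+1, (4|13)=+1; (−1)^{0·1·6}·(+1)^1·(+1)^0 = +1.
v=19: a=19^0·(≡13), b=19^2·(≡15) mod 19; (13|19)=-1, (15|19)=-1; (−1)^{0·2·9}·(-1)^2·(-1)^0 = +1.
v=∞: -42 < 0 and 858 > 0  ⇒  (a,b)_∞ = +1.
v=11: a=11^0·(≡2), b=11^-1·(≡5) mod 11; (2|11)=-1, (5|11)=+1; (−1)^{0·-1·5}·(-1)^-1·(+1)^0 = -1.
v=7: a=7^3·(≡4), b=7^-2·(≡4) mod 7; (4|7)=+1, (4|7)=+1; (−1)^{3·-2·3}·(+1)^-2·(+1)^3 = +1.
(-42, 858 / ℚ) ramifies at {3, 11}: a division algebra.

[3, 11]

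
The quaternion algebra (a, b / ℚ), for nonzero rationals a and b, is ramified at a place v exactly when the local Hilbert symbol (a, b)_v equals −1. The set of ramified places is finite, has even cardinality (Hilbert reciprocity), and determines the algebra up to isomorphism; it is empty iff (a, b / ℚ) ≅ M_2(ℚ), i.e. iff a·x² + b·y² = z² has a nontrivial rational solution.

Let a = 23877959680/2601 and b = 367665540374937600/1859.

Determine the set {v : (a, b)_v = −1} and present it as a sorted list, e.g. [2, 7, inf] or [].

(a, b) ≡ (2755, 759) mod (ℚ^×)²; places V = {2, 3, 5, 11, 13, 17, 19, 23, 29, ∞}.
(a,b)_11: α=0, u≡5; β=-1, v≡1 (mod 11); (5|11)=+1, (1|11)=+1; sign (−1)^0·+1^-1·+1^0 = +1.
(a,b)_∞: sgn(2755)=+, sgn(759)=+, so +1.
(a,b)_3: α=-2, u≡1; β=5, v≡1 (mod 3); (1|3)=+1, (1|3)=+1; sign (−1)^0·+1^5·+1^-2 = +1.
(a,b)_13: α=0, u≡3; β=-2, v≡5 (mod 13); (3|13)=+1, (5|13)=-1; sign (−1)^0·+1^-2·-1^0 = +1.
(a,b)_17: α=-2, u≡1; β=0, v≡11 (mod 17); (1|17)=+1, (11|17)=-1; sign (−1)^0·+1^0·-1^-2 = +1.
(a,b)_29: α=1, u≡3; β=2, v≡25 (mod 29); (3|29)=-1, (25|29)=+1; sign (−1)^0·-1^2·+1^1 = +1.
(a,b)_19: α=1, u≡13; β=2, v≡8 (mod 19); (13|19)=-1, (8|19)=-1; sign (−1)^0·-1^2·-1^1 = -1.
(a,b)_5: α=1, u≡1; β=2, v≡1 (mod 5); (1|5)=+1, (1|5)=+1; sign (−1)^0·+1^2·+1^1 = +1.
(a,b)_23: α=2, u≡3; β=3, v≡17 (mod 23); (3|23)=+1, (17|23)=-1; sign (−1)^0·+1^3·-1^2 = +1.
(a,b)_2: α=14, β=14; u≡3, v≡7 (mod 8); ε(u)ε(v)=1·1, αω(v)=14·0, βω(u)=14·1; sum ≡ 1  ⇒  -1.
|Ram(2755, 759)| = 2, even; anisotropic at {2, 19}.

[2, 19]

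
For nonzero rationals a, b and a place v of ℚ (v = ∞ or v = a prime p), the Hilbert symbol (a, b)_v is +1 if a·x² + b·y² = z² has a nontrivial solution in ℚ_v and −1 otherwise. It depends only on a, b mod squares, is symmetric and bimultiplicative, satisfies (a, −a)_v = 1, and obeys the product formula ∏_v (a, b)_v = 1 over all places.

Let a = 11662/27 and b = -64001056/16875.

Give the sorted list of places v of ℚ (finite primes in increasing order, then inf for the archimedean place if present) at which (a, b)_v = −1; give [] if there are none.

[7, 17]

Mod squares: a ≡ 714, b ≡ -102. Check v ∈ {∞, 2, 3, 5, 7, 17}.
v=5: a=5^0·(≡1), b=5^-4·(≡2) mod 5; (1|5)=+1, (2|5)=-1; (−1)^{0·-4·2}·(+1)^-4·(-1)^0 = +1.
v=2: v_2(a)=1, v_2(b)=5; units ≡ 5, 5 (mod 8); ε·ε+αω+βω = 0·0+1·1+5·1 ≡ 0  ⇒  (a,b)_2 = +1.
v=7: a=7^3·(≡1), b=7^6·(≡6) mod 7; (1|7)=+1, (6|7)=-1; (−1)^{3·6·3}·(+1)^6·(-1)^3 = -1.
v=17: a=17^1·(≡4), b=17^1·(≡14) mod 17; (4|17)=+1, (14|17)=-1; (−1)^{1·1·8}·(+1)^1·(-1)^1 = -1.
v=∞: 714 > 0 and -102 < 0  ⇒  (a,b)_∞ = +1.
v=3: a=3^-3·(≡1), b=3^-3·(≡2) mod 3; (1|3)=+1, (2|3)=-1; (−1)^{-3·-3·1}·(+1)^-3·(-1)^-3 = +1.
Ram(714, -102) = {7, 17}; no ℚ_7-point on the conic.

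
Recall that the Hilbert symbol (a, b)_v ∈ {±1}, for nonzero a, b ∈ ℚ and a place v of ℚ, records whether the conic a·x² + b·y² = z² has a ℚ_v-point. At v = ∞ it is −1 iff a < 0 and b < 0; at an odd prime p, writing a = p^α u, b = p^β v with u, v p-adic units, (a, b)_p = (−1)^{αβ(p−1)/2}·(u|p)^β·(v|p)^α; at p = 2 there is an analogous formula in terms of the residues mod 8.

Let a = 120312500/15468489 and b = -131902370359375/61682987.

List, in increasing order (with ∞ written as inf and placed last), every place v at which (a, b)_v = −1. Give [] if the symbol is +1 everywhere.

[]

(a, b) ≡ (77, -2261) mod (ℚ^×)²; places V = {2, 3, 5, 7, 11, 17, 19, 23, 41, ∞}.
(a,b)_7: α=1, u≡1; β=3, v≡5 (mod 7); (1|7)=+1, (5|7)=-1; sign (−1)^1·+1^3·-1^1 = +1.
(a,b)_41: α=0, u≡1; β=2, v≡22 (mod 41); (1|41)=+1, (22|41)=-1; sign (−1)^0·+1^2·-1^0 = +1.
(a,b)_23: α=-2, u≡18; β=-2, v≡3 (mod 23); (18|23)=+1, (3|23)=+1; sign (−1)^0·+1^-2·+1^-2 = +1.
(a,b)_17: α=0, u≡16; β=-1, v≡3 (mod 17); (16|17)=+1, (3|17)=-1; sign (−1)^0·+1^-1·-1^0 = +1.
(a,b)_3: α=-4, u≡2; β=0, v≡1 (mod 3); (2|3)=-1, (1|3)=+1; sign (−1)^0·-1^0·+1^-4 = +1.
(a,b)_∞: sgn(77)=+, sgn(-2261)=−, so +1.
(a,b)_11: α=1, u≡8; β=4, v≡3 (mod 11); (8|11)=-1, (3|11)=+1; sign (−1)^0·-1^4·+1^1 = +1.
(a,b)_19: α=-2, u≡4; β=-3, v≡8 (mod 19); (4|19)=+1, (8|19)=-1; sign (−1)^0·+1^-3·-1^-2 = +1.
(a,b)_2: α=2, β=0; u≡5, v≡3 (mod 8); ε(u)ε(v)=0·1, αω(v)=2·1, βω(u)=0·1; sum ≡ 0  ⇒  +1.
(a,b)_5: α=8, u≡2; β=6, v≡1 (mod 5); (2|5)=-1, (1|5)=+1; sign (−1)^0·-1^6·+1^8 = +1.
Ram(a, b) = ∅: the form 77·x² + -2261·y² − z² is isotropic over every ℚ_v, so by Hasse–Minkowski it is isotropic over ℚ.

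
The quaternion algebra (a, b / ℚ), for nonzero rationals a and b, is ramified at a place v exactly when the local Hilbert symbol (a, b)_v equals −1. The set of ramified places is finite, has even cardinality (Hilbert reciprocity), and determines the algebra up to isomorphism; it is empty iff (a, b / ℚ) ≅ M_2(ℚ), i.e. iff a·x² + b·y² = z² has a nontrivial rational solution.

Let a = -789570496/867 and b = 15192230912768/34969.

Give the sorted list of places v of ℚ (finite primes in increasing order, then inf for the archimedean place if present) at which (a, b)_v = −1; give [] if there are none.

[2, 3, 11, 31]

(a, b) ≡ (-305877, 13547) mod (ℚ^×)²; places V = {2, 3, 7, 11, 13, 17, 19, 23, 31, ∞}.
(a,b)_11: α=3, u≡4; β=-2, v≡10 (mod 11); (4|11)=+1, (10|11)=-1; sign (−1)^0·+1^-2·-1^3 = -1.
(a,b)_3: α=-1, u≡2; β=0, v≡2 (mod 3); (2|3)=-1, (2|3)=-1; sign (−1)^0·-1^0·-1^-1 = -1.
(a,b)_17: α=-2, u≡4; β=-2, v≡13 (mod 17); (4|17)=+1, (13|17)=+1; sign (−1)^0·+1^-2·+1^-2 = +1.
(a,b)_31: α=1, u≡13; β=1, v≡6 (mod 31); (13|31)=-1, (6|31)=-1; sign (−1)^1·-1^1·-1^1 = -1.
(a,b)_13: α=1, u≡9; β=2, v≡9 (mod 13); (9|13)=+1, (9|13)=+1; sign (−1)^0·+1^2·+1^1 = +1.
(a,b)_7: α=0, u≡1; β=2, v≡1 (mod 7); (1|7)=+1, (1|7)=+1; sign (−1)^0·+1^2·+1^0 = +1.
(a,b)_∞: sgn(-305877)=−, sgn(13547)=+, so +1.
(a,b)_19: α=0, u≡16; β=1, v≡14 (mod 19); (16|19)=+1, (14|19)=-1; sign (−1)^0·+1^1·-1^0 = +1.
(a,b)_23: α=1, u≡6; β=3, v≡20 (mod 23); (6|23)=+1, (20|23)=-1; sign (−1)^1·+1^3·-1^1 = +1.
(a,b)_2: α=6, β=8; u≡3, v≡3 (mod 8); ε(u)ε(v)=1·1, αω(v)=6·1, βω(u)=8·1; sum ≡ 1  ⇒  -1.
Ram(-305877, 13547) = {2, 3, 11, 31}; no ℚ_2-point on the conic.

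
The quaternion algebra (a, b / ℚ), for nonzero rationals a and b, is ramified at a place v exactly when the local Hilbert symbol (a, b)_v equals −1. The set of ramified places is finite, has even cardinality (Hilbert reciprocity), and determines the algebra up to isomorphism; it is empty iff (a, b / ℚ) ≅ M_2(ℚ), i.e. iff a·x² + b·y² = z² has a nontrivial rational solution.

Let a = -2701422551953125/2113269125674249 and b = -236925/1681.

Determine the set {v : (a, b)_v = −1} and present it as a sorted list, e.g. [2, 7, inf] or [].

Mod squares: a ≡ -77, b ≡ -13. Check v ∈ {∞, 2, 3, 5, 7, 11, 13, 23, 29, 41}.
v=3: a=3^12·(≡1), b=3^6·(≡2) mod 3; (1|3)=+1, (2|3)=-1; (−1)^{12·6·1}·(+1)^6·(-1)^12 = +1.
v=41: a=41^-6·(≡20), b=41^-2·(≡14) mod 41; (20|41)=+1, (14|41)=-1; (−1)^{-6·-2·20}·(+1)^-2·(-1)^-6 = +1.
v=11: a=11^1·(≡1), b=11^0·(≡9) mod 11; (1|11)=+1, (9|11)=+1; (−1)^{1·0·5}·(+1)^0·(+1)^1 = +1.
v=29: a=29^-2·(≡21), b=29^0·(≡24) mod 29; (21|29)=-1, (24|29)=+1; (−1)^{-2·0·14}·(-1)^0·(+1)^-2 = +1.
v=23: a=23^-2·(≡20), b=23^0·(≡22) mod 23; (20|23)=-1, (22|23)=-1; (−1)^{-2·0·11}·(-1)^0·(-1)^-2 = +1.
v=2: v_2(a)=0, v_2(b)=0; units ≡ 3, 3 (mod 8); ε·ε+αω+βω = 1·1+0·1+0·1 ≡ 1  ⇒  (a,b)_2 = -1.
v=7: a=7^1·(≡3), b=7^0·(≡4) mod 7; (3|7)=-1, (4|7)=+1; (−1)^{1·0·3}·(-1)^0·(+1)^1 = +1.
v=5: a=5^8·(≡3), b=5^2·(≡3) mod 5; (3|5)=-1, (3|5)=-1; (−1)^{8·2·2}·(-1)^2·(-1)^8 = +1.
v=∞: -77 < 0 and -13 < 0  ⇒  (a,b)_∞ = -1.
v=13: a=13^2·(≡4), b=13^1·(≡10) mod 13; (4|13)=+1, (10|13)=+1; (−1)^{2·1·6}·(+1)^1·(+1)^2 = +1.
|Ram(-77, -13)| = 2, even; anisotropic at {2, ∞}.

[2, inf]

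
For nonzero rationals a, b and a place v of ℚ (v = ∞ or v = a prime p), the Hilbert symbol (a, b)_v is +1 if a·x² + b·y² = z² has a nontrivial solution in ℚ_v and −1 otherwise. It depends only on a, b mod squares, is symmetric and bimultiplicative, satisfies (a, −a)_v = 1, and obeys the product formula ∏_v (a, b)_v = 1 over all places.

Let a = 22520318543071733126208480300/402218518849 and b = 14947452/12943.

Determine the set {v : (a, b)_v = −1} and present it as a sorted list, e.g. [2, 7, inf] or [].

(a, b) ≡ (4147, 1729) mod (ℚ^×)²; places V = {2, 3, 5, 7, 11, 13, 19, 29, 41, 43, ∞}.
(a,b)_7: α=-6, u≡6; β=-1, v≡2 (mod 7); (6|7)=-1, (2|7)=+1; sign (−1)^0·-1^-1·+1^-6 = -1.
(a,b)_3: α=8, u≡1; β=2, v≡1 (mod 3); (1|3)=+1, (1|3)=+1; sign (−1)^0·+1^2·+1^8 = +1.
(a,b)_43: α=-4, u≡19; β=-2, v≡1 (mod 43); (19|43)=-1, (1|43)=+1; sign (−1)^0·-1^-2·+1^-4 = +1.
(a,b)_2: α=2, β=2; u≡3, v≡1 (mod 8); ε(u)ε(v)=1·0, αω(v)=2·0, βω(u)=2·1; sum ≡ 0  ⇒  +1.
(a,b)_29: α=1, u≡3; β=0, v≡27 (mod 29); (3|29)=-1, (27|29)=-1; sign (−1)^0·-1^0·-1^1 = -1.
(a,b)_19: α=2, u≡1; β=1, v≡8 (mod 19); (1|19)=+1, (8|19)=-1; sign (−1)^0·+1^1·-1^2 = +1.
(a,b)_∞: sgn(4147)=+, sgn(1729)=+, so +1.
(a,b)_13: α=7, u≡6; β=1, v≡4 (mod 13); (6|13)=-1, (4|13)=+1; sign (−1)^0·-1^1·+1^7 = -1.
(a,b)_11: α=1, u≡1; β=0, v≡2 (mod 11); (1|11)=+1, (2|11)=-1; sign (−1)^0·+1^0·-1^1 = -1.
(a,b)_41: α=6, u≡11; β=2, v≡13 (mod 41); (11|41)=-1, (13|41)=-1; sign (−1)^0·-1^2·-1^6 = +1.
(a,b)_5: α=2, u≡3; β=0, v≡4 (mod 5); (3|5)=-1, (4|5)=+1; sign (−1)^0·-1^0·+1^2 = +1.
|Ram(4147, 1729)| = 4, even; anisotropic at {7, 11, 13, 29}.

[7, 11, 13, 29]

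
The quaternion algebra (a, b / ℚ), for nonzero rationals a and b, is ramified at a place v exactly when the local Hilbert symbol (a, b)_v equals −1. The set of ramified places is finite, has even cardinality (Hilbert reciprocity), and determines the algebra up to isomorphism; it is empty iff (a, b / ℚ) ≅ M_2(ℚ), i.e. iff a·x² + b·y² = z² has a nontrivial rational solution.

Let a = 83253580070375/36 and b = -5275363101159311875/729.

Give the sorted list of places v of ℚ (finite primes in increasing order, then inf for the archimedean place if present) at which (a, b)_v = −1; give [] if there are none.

[]

Mod squares: a ≡ 20735, b ≡ -62491. Check v ∈ {∞, 2, 3, 5, 11, 13, 19, 23, 29}.
v=∞: 20735 > 0 and -62491 < 0  ⇒  (a,b)_∞ = +1.
v=3: a=3^-2·(≡2), b=3^-6·(≡2) mod 3; (2|3)=-1, (2|3)=-1; (−1)^{-2·-6·1}·(-1)^-6·(-1)^-2 = +1.
v=19: a=19^2·(≡4), b=19^3·(≡6) mod 19; (4|19)=+1, (6|19)=+1; (−1)^{2·3·9}·(+1)^3·(+1)^2 = +1.
v=5: a=5^3·(≡3), b=5^4·(≡4) mod 5; (3|5)=-1, (4|5)=+1; (−1)^{3·4·2}·(-1)^4·(+1)^3 = +1.
v=23: a=23^2·(≡16), b=23^3·(≡19) mod 23; (16|23)=+1, (19|23)=-1; (−1)^{2·3·11}·(+1)^3·(-1)^2 = +1.
v=2: v_2(a)=-2, v_2(b)=0; units ≡ 7, 5 (mod 8); ε·ε+αω+βω = 1·0+-2·1+0·0 ≡ 0  ⇒  (a,b)_2 = +1.
v=11: a=11^1·(≡4), b=11^1·(≡2) mod 11; (4|11)=+1, (2|11)=-1; (−1)^{1·1·5}·(+1)^1·(-1)^1 = +1.
v=13: a=13^1·(≡12), b=13^1·(≡4) mod 13; (12|13)=+1, (4|13)=+1; (−1)^{1·1·6}·(+1)^1·(+1)^1 = +1.
v=29: a=29^3·(≡27), b=29^4·(≡6) mod 29; (27|29)=-1, (6|29)=+1; (−1)^{3·4·14}·(-1)^4·(+1)^3 = +1.
Every local symbol is +1, so the conic 20735·x² + -62491·y² = z² has ℚ_v-points for all v and hence a ℚ-point; (a, b / ℚ) ≅ M_2(ℚ).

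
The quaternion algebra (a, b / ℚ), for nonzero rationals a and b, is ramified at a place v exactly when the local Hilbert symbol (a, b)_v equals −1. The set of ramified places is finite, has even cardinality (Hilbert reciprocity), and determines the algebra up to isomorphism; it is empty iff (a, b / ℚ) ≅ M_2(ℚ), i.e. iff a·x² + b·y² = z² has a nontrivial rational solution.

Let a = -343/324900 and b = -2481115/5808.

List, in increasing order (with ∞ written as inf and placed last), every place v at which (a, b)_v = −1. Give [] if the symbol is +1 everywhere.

[3, 5, 13, 19, 41, inf]

Mod squares: a ≡ -7, b ≡ -151905. Check v ∈ {∞, 2, 3, 5, 7, 11, 13, 19, 41}.
v=11: a=11^0·(≡5), b=11^-2·(≡3) mod 11; (5|11)=+1, (3|11)=+1; (−1)^{0·-2·5}·(+1)^-2·(+1)^0 = +1.
v=3: a=3^-2·(≡2), b=3^-1·(≡2) mod 3; (2|3)=-1, (2|3)=-1; (−1)^{-2·-1·1}·(-1)^-1·(-1)^-2 = -1.
v=13: a=13^0·(≡2), b=13^1·(≡5) mod 13; (2|13)=-1, (5|13)=-1; (−1)^{0·1·6}·(-1)^1·(-1)^0 = -1.
v=2: v_2(a)=-2, v_2(b)=-4; units ≡ 1, 7 (mod 8); ε·ε+αω+βω = 0·1+-2·0+-4·0 ≡ 0  ⇒  (a,b)_2 = +1.
v=5: a=5^-2·(≡2), b=5^1·(≡4) mod 5; (2|5)=-1, (4|5)=+1; (−1)^{-2·1·2}·(-1)^1·(+1)^-2 = -1.
v=19: a=19^-2·(≡8), b=19^1·(≡6) mod 19; (8|19)=-1, (6|19)=+1; (−1)^{-2·1·9}·(-1)^1·(+1)^-2 = -1.
v=41: a=41^0·(≡17), b=41^1·(≡38) mod 41; (17|41)=-1, (38|41)=-1; (−1)^{0·1·20}·(-1)^1·(-1)^0 = -1.
v=∞: -7 < 0 and -151905 < 0  ⇒  (a,b)_∞ = -1.
v=7: a=7^3·(≡3), b=7^2·(≡2) mod 7; (3|7)=-1, (2|7)=+1; (−1)^{3·2·3}·(-1)^2·(+1)^3 = +1.
(-7, -151905 / ℚ) ramifies at {3, 5, 13, 19, 41, ∞}: a division algebra.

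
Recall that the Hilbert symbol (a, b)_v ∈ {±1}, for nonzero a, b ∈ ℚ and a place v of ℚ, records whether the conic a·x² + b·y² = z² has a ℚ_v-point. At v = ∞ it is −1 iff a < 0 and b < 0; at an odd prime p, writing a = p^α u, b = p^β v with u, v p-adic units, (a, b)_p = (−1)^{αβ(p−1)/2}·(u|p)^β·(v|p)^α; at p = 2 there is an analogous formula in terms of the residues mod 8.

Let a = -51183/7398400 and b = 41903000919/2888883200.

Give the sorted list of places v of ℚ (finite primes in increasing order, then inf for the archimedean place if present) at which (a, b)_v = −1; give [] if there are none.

(a, b) ≡ (-47, 197353) mod (ℚ^×)²; places V = {2, 3, 5, 7, 11, 13, 17, 19, 47, ∞}.
(a,b)_13: α=0, u≡7; β=3, v≡9 (mod 13); (7|13)=-1, (9|13)=+1; sign (−1)^0·-1^3·+1^0 = -1.
(a,b)_19: α=0, u≡13; β=1, v≡18 (mod 19); (13|19)=-1, (18|19)=-1; sign (−1)^0·-1^1·-1^0 = -1.
(a,b)_17: α=-2, u≡15; β=1, v≡2 (mod 17); (15|17)=+1, (2|17)=+1; sign (−1)^0·+1^1·+1^-2 = +1.
(a,b)_3: α=2, u≡1; β=10, v≡1 (mod 3); (1|3)=+1, (1|3)=+1; sign (−1)^0·+1^10·+1^2 = +1.
(a,b)_2: α=-10, β=-10; u≡1, v≡1 (mod 8); ε(u)ε(v)=0·0, αω(v)=-10·0, βω(u)=-10·0; sum ≡ 0  ⇒  +1.
(a,b)_11: α=2, u≡8; β=0, v≡2 (mod 11); (8|11)=-1, (2|11)=-1; sign (−1)^0·-1^0·-1^2 = +1.
(a,b)_5: α=-2, u≡2; β=-2, v≡3 (mod 5); (2|5)=-1, (3|5)=-1; sign (−1)^0·-1^-2·-1^-2 = +1.
(a,b)_47: α=1, u≡5; β=-1, v≡36 (mod 47); (5|47)=-1, (36|47)=+1; sign (−1)^1·-1^-1·+1^1 = +1.
(a,b)_7: α=0, u≡4; β=-4, v≡2 (mod 7); (4|7)=+1, (2|7)=+1; sign (−1)^0·+1^-4·+1^0 = +1.
(a,b)_∞: sgn(-47)=−, sgn(197353)=+, so +1.
|Ram(-47, 197353)| = 2, even; anisotropic at {13, 19}.

[13, 19]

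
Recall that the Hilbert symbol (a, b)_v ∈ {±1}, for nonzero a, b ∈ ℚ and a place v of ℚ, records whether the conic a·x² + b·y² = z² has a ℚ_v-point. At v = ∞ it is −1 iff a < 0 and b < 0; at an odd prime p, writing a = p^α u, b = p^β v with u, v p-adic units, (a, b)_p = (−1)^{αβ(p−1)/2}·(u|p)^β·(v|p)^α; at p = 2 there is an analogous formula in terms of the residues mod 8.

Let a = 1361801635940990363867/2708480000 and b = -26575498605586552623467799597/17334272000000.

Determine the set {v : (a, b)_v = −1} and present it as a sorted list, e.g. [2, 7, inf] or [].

(a, b) ≡ (967846, -986) mod (ℚ^×)²; places V = {2, 3, 5, 11, 17, 23, 29, 37, 41, 47, ∞}.
(a,b)_11: α=5, u≡6; β=6, v≡9 (mod 11); (6|11)=-1, (9|11)=+1; sign (−1)^0·-1^6·+1^5 = +1.
(a,b)_29: α=1, u≡28; β=1, v≡5 (mod 29); (28|29)=+1, (5|29)=+1; sign (−1)^0·+1^1·+1^1 = +1.
(a,b)_5: α=-4, u≡4; β=-6, v≡1 (mod 5); (4|5)=+1, (1|5)=+1; sign (−1)^0·+1^-6·+1^-4 = +1.
(a,b)_17: α=4, u≡4; β=3, v≡11 (mod 17); (4|17)=+1, (11|17)=-1; sign (−1)^0·+1^3·-1^4 = +1.
(a,b)_23: α=-2, u≡8; β=-2, v≡1 (mod 23); (8|23)=+1, (1|23)=+1; sign (−1)^0·+1^-2·+1^-2 = +1.
(a,b)_41: α=3, u≡37; β=4, v≡20 (mod 41); (37|41)=+1, (20|41)=+1; sign (−1)^0·+1^4·+1^3 = +1.
(a,b)_37: α=3, u≡28; β=4, v≡23 (mod 37); (28|37)=+1, (23|37)=-1; sign (−1)^0·+1^4·-1^3 = -1.
(a,b)_47: α=0, u≡13; β=2, v≡28 (mod 47); (13|47)=-1, (28|47)=+1; sign (−1)^0·-1^2·+1^0 = +1.
(a,b)_3: α=0, u≡1; β=2, v≡1 (mod 3); (1|3)=+1, (1|3)=+1; sign (−1)^0·+1^2·+1^0 = +1.
(a,b)_∞: sgn(967846)=+, sgn(-986)=−, so +1.
(a,b)_2: α=-13, β=-21; u≡3, v≡3 (mod 8); ε(u)ε(v)=1·1, αω(v)=-13·1, βω(u)=-21·1; sum ≡ 1  ⇒  -1.
(967846, -986 / ℚ) ramifies at {2, 37}: a division algebra.

[2, 37]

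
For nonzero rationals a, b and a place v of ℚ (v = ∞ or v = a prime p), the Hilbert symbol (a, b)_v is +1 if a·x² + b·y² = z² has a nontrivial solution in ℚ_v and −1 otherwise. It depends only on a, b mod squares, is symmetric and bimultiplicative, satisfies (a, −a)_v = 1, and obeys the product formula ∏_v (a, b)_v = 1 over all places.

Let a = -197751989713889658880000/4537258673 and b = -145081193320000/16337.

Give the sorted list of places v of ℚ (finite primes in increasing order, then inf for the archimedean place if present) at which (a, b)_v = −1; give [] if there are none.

[2, 7, 17, 19, 43, inf]

Mod squares: a ≡ -2261, b ≡ -13889. Check v ∈ {∞, 2, 5, 7, 17, 19, 31, 43}.
v=31: a=31^-4·(≡19), b=31^-2·(≡30) mod 31; (19|31)=+1, (30|31)=-1; (−1)^{-4·-2·15}·(+1)^-2·(-1)^-4 = +1.
v=19: a=19^3·(≡3), b=19^1·(≡8) mod 19; (3|19)=-1, (8|19)=-1; (−1)^{3·1·9}·(-1)^1·(-1)^3 = -1.
v=2: v_2(a)=14, v_2(b)=6; units ≡ 3, 7 (mod 8); ε·ε+αω+βω = 1·1+14·0+6·1 ≡ 1  ⇒  (a,b)_2 = -1.
v=7: a=7^7·(≡5), b=7^4·(≡3) mod 7; (5|7)=-1, (3|7)=-1; (−1)^{7·4·3}·(-1)^4·(-1)^7 = -1.
v=17: a=17^-3·(≡7), b=17^-1·(≡2) mod 17; (7|17)=-1, (2|17)=+1; (−1)^{-3·-1·8}·(-1)^-1·(+1)^-3 = -1.
v=5: a=5^4·(≡4), b=5^4·(≡4) mod 5; (4|5)=+1, (4|5)=+1; (−1)^{4·4·2}·(+1)^4·(+1)^4 = +1.
v=43: a=43^4·(≡28), b=43^3·(≡1) mod 43; (28|43)=-1, (1|43)=+1; (−1)^{4·3·21}·(-1)^3·(+1)^4 = -1.
v=∞: -2261 < 0 and -13889 < 0  ⇒  (a,b)_∞ = -1.
|Ram(-2261, -13889)| = 6, even; anisotropic at {2, 7, 17, 19, 43, ∞}.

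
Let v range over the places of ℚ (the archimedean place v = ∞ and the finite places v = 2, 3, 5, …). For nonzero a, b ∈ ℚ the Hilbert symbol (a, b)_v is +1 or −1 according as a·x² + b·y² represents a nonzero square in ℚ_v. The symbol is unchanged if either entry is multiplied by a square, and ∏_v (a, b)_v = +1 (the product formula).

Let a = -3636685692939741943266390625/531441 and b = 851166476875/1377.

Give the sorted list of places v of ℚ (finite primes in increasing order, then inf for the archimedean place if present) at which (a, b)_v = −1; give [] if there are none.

(a, b) ≡ (-481, 64132211) mod (ℚ^×)²; places V = {2, 3, 5, 7, 11, 13, 17, 19, 23, 31, 37, ∞}.
(a,b)_31: α=2, u≡27; β=1, v≡24 (mod 31); (27|31)=-1, (24|31)=-1; sign (−1)^0·-1^1·-1^2 = -1.
(a,b)_7: α=6, u≡4; β=0, v≡3 (mod 7); (4|7)=+1, (3|7)=-1; sign (−1)^0·+1^0·-1^6 = +1.
(a,b)_23: α=2, u≡1; β=1, v≡21 (mod 23); (1|23)=+1, (21|23)=-1; sign (−1)^0·+1^1·-1^2 = +1.
(a,b)_17: α=2, u≡14; β=-1, v≡1 (mod 17); (14|17)=-1, (1|17)=+1; sign (−1)^0·-1^-1·+1^2 = -1.
(a,b)_5: α=6, u≡1; β=4, v≡4 (mod 5); (1|5)=+1, (4|5)=+1; sign (−1)^0·+1^4·+1^6 = +1.
(a,b)_11: α=2, u≡5; β=1, v≡1 (mod 11); (5|11)=+1, (1|11)=+1; sign (−1)^0·+1^1·+1^2 = +1.
(a,b)_3: α=-12, u≡2; β=-4, v≡2 (mod 3); (2|3)=-1, (2|3)=-1; sign (−1)^0·-1^-4·-1^-12 = +1.
(a,b)_19: α=0, u≡12; β=2, v≡18 (mod 19); (12|19)=-1, (18|19)=-1; sign (−1)^0·-1^2·-1^0 = +1.
(a,b)_37: α=3, u≡13; β=1, v≡34 (mod 37); (13|37)=-1, (34|37)=+1; sign (−1)^0·-1^1·+1^3 = -1.
(a,b)_∞: sgn(-481)=−, sgn(64132211)=+, so +1.
(a,b)_2: α=0, β=0; u≡7, v≡3 (mod 8); ε(u)ε(v)=1·1, αω(v)=0·1, βω(u)=0·0; sum ≡ 1  ⇒  -1.
(a,b)_13: α=3, u≡7; β=1, v≡2 (mod 13); (7|13)=-1, (2|13)=-1; sign (−1)^0·-1^1·-1^3 = +1.
(-481, 64132211 / ℚ) ramifies at {2, 17, 31, 37}: a division algebra.

[2, 17, 31, 37]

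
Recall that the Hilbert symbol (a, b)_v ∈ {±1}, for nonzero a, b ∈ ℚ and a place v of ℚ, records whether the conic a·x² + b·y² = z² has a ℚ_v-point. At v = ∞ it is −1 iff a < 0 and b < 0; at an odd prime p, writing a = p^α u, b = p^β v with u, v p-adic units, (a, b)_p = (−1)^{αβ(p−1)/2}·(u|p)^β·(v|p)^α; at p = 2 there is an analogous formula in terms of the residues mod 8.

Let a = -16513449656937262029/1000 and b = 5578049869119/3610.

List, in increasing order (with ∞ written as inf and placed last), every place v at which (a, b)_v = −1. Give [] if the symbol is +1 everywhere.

Mod squares: a ≡ -4290, b ≡ 390. Check v ∈ {∞, 2, 3, 5, 7, 11, 13, 19, 23, 29}.
v=29: a=29^4·(≡2), b=29^2·(≡4) mod 29; (2|29)=-1, (4|29)=+1; (−1)^{4·2·14}·(-1)^2·(+1)^4 = +1.
v=7: a=7^4·(≡2), b=7^2·(≡5) mod 7; (2|7)=+1, (5|7)=-1; (−1)^{4·2·3}·(+1)^2·(-1)^4 = +1.
v=13: a=13^1·(≡11), b=13^1·(≡12) mod 13; (11|13)=-1, (12|13)=+1; (−1)^{1·1·6}·(-1)^1·(+1)^1 = -1.
v=23: a=23^4·(≡22), b=23^2·(≡5) mod 23; (22|23)=-1, (5|23)=-1; (−1)^{4·2·11}·(-1)^2·(-1)^4 = +1.
v=11: a=11^1·(≡7), b=11^0·(≡1) mod 11; (7|11)=-1, (1|11)=+1; (−1)^{1·0·5}·(-1)^0·(+1)^1 = +1.
v=3: a=3^5·(≡1), b=3^9·(≡1) mod 3; (1|3)=+1, (1|3)=+1; (−1)^{5·9·1}·(+1)^9·(+1)^5 = -1.
v=∞: -4290 < 0 and 390 > 0  ⇒  (a,b)_∞ = +1.
v=19: a=19^0·(≡6), b=19^-2·(≡15) mod 19; (6|19)=+1, (15|19)=-1; (−1)^{0·-2·9}·(+1)^-2·(-1)^0 = +1.
v=2: v_2(a)=-3, v_2(b)=-1; units ≡ 7, 3 (mod 8); ε·ε+αω+βω = 1·1+-3·1+-1·0 ≡ 0  ⇒  (a,b)_2 = +1.
v=5: a=5^-3·(≡2), b=5^-1·(≡2) mod 5; (2|5)=-1, (2|5)=-1; (−1)^{-3·-1·2}·(-1)^-1·(-1)^-3 = +1.
Ram(-4290, 390) = {3, 13}; no ℚ_3-point on the conic.

[3, 13]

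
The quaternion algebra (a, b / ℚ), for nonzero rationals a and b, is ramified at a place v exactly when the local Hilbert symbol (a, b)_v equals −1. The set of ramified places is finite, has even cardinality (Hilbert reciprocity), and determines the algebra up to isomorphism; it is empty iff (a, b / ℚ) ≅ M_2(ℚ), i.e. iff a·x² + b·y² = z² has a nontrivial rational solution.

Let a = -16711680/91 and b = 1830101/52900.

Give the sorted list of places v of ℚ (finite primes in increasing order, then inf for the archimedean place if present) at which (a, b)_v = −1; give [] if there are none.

Mod squares: a ≡ -23205, b ≡ 221. Check v ∈ {∞, 2, 3, 5, 7, 13, 17, 23}.
v=5: a=5^1·(≡4), b=5^-2·(≡1) mod 5; (4|5)=+1, (1|5)=+1; (−1)^{1·-2·2}·(+1)^-2·(+1)^1 = +1.
v=3: a=3^1·(≡2), b=3^0·(≡2) mod 3; (2|3)=-1, (2|3)=-1; (−1)^{1·0·1}·(-1)^0·(-1)^1 = -1.
v=2: v_2(a)=16, v_2(b)=-2; units ≡ 3, 5 (mod 8); ε·ε+αω+βω = 1·0+16·1+-2·1 ≡ 0  ⇒  (a,b)_2 = +1.
v=23: a=23^0·(≡18), b=23^-2·(≡19) mod 23; (18|23)=+1, (19|23)=-1; (−1)^{0·-2·11}·(+1)^-2·(-1)^0 = +1.
v=7: a=7^-1·(≡6), b=7^2·(≡4) mod 7; (6|7)=-1, (4|7)=+1; (−1)^{-1·2·3}·(-1)^2·(+1)^-1 = +1.
v=17: a=17^1·(≡6), b=17^1·(≡2) mod 17; (6|17)=-1, (2|17)=+1; (−1)^{1·1·8}·(-1)^1·(+1)^1 = -1.
v=13: a=13^-1·(≡4), b=13^3·(≡9) mod 13; (4|13)=+1, (9|13)=+1; (−1)^{-1·3·6}·(+1)^3·(+1)^-1 = +1.
v=∞: -23205 < 0 and 221 > 0  ⇒  (a,b)_∞ = +1.
|Ram(-23205, 221)| = 2, even; anisotropic at {3, 17}.

[3, 17]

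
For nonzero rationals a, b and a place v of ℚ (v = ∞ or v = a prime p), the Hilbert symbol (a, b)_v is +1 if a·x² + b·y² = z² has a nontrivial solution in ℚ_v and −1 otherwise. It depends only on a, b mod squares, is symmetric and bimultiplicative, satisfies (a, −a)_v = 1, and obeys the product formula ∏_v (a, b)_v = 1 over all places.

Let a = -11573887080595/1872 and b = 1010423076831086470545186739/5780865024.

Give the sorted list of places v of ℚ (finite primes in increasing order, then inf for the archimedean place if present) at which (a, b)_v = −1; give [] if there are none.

[37, 41]

Mod squares: a ≡ -4240015, b ≡ 259. Check v ∈ {∞, 2, 3, 5, 7, 11, 13, 17, 23, 37, 41, 43}.
v=13: a=13^-1·(≡5), b=13^2·(≡3) mod 13; (5|13)=-1, (3|13)=+1; (−1)^{-1·2·6}·(-1)^2·(+1)^-1 = +1.
v=43: a=43^1·(≡39), b=43^2·(≡15) mod 43; (39|43)=-1, (15|43)=+1; (−1)^{1·2·21}·(-1)^2·(+1)^1 = +1.
v=41: a=41^1·(≡22), b=41^2·(≡19) mod 41; (22|41)=-1, (19|41)=-1; (−1)^{1·2·20}·(-1)^2·(-1)^1 = -1.
v=7: a=7^2·(≡2), b=7^3·(≡4) mod 7; (2|7)=+1, (4|7)=+1; (−1)^{2·3·3}·(+1)^3·(+1)^2 = +1.
v=∞: -4240015 < 0 and 259 > 0  ⇒  (a,b)_∞ = +1.
v=23: a=23^2·(≡9), b=23^4·(≡4) mod 23; (9|23)=+1, (4|23)=+1; (−1)^{2·4·11}·(+1)^4·(+1)^2 = +1.
v=37: a=37^3·(≡20), b=37^5·(≡36) mod 37; (20|37)=-1, (36|37)=+1; (−1)^{3·5·18}·(-1)^5·(+1)^3 = -1.
v=3: a=3^-2·(≡2), b=3^-6·(≡1) mod 3; (2|3)=-1, (1|3)=+1; (−1)^{-2·-6·1}·(-1)^-6·(+1)^-2 = +1.
v=17: a=17^0·(≡10), b=17^2·(≡1) mod 17; (10|17)=-1, (1|17)=+1; (−1)^{0·2·8}·(-1)^2·(+1)^0 = +1.
v=5: a=5^1·(≡3), b=5^0·(≡1) mod 5; (3|5)=-1, (1|5)=+1; (−1)^{1·0·2}·(-1)^0·(+1)^1 = +1.
v=11: a=11^0·(≡9), b=11^-2·(≡8) mod 11; (9|11)=+1, (8|11)=-1; (−1)^{0·-2·5}·(+1)^-2·(-1)^0 = +1.
v=2: v_2(a)=-4, v_2(b)=-16; units ≡ 1, 3 (mod 8); ε·ε+αω+βω = 0·1+-4·1+-16·0 ≡ 0  ⇒  (a,b)_2 = +1.
(-4240015, 259 / ℚ) ramifies at {37, 41}: a division algebra.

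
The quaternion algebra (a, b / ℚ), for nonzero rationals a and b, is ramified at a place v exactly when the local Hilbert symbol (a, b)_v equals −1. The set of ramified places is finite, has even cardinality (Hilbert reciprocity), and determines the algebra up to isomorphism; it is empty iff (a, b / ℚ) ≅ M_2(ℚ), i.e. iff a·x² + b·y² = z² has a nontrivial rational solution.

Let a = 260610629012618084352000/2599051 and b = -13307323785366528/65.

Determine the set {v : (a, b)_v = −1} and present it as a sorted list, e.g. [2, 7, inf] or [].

(a, b) ≡ (8645, -20995) mod (ℚ^×)²; places V = {2, 3, 5, 7, 13, 17, 19, 23, ∞}.
(a,b)_23: α=2, u≡5; β=2, v≡2 (mod 23); (5|23)=-1, (2|23)=+1; sign (−1)^0·-1^2·+1^2 = +1.
(a,b)_3: α=8, u≡2; β=6, v≡2 (mod 3); (2|3)=-1, (2|3)=-1; sign (−1)^0·-1^6·-1^8 = +1.
(a,b)_5: α=3, u≡1; β=-1, v≡4 (mod 5); (1|5)=+1, (4|5)=+1; sign (−1)^0·+1^-1·+1^3 = +1.
(a,b)_7: α=-1, u≡5; β=0, v≡3 (mod 7); (5|7)=-1, (3|7)=-1; sign (−1)^0·-1^0·-1^-1 = -1.
(a,b)_17: α=4, u≡16; β=3, v≡14 (mod 17); (16|17)=+1, (14|17)=-1; sign (−1)^0·+1^3·-1^4 = +1.
(a,b)_13: α=-5, u≡8; β=-1, v≡1 (mod 13); (8|13)=-1, (1|13)=+1; sign (−1)^0·-1^-1·+1^-5 = -1.
(a,b)_∞: sgn(8645)=+, sgn(-20995)=−, so +1.
(a,b)_19: α=3, u≡13; β=3, v≡4 (mod 19); (13|19)=-1, (4|19)=+1; sign (−1)^1·-1^3·+1^3 = +1.
(a,b)_2: α=20, β=10; u≡5, v≡5 (mod 8); ε(u)ε(v)=0·0, αω(v)=20·1, βω(u)=10·1; sum ≡ 0  ⇒  +1.
|Ram(8645, -20995)| = 2, even; anisotropic at {7, 13}.

[7, 13]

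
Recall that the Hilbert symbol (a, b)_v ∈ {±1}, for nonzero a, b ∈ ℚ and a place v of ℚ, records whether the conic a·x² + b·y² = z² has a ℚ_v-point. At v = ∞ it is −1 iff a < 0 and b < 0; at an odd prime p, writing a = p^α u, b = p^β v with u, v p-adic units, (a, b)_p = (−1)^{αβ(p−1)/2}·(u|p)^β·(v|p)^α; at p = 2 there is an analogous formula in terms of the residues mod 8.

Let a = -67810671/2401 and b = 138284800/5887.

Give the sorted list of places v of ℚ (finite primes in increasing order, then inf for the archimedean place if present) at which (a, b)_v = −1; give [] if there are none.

(a, b) ≡ (-31, 151249) mod (ℚ^×)²; places V = {2, 3, 5, 7, 17, 29, 31, 41, ∞}.
(a,b)_17: α=2, u≡3; β=1, v≡14 (mod 17); (3|17)=-1, (14|17)=-1; sign (−1)^0·-1^1·-1^2 = -1.
(a,b)_41: α=0, u≡36; β=1, v≡40 (mod 41); (36|41)=+1, (40|41)=+1; sign (−1)^0·+1^1·+1^0 = +1.
(a,b)_31: α=1, u≡23; β=1, v≡23 (mod 31); (23|31)=-1, (23|31)=-1; sign (−1)^1·-1^1·-1^1 = -1.
(a,b)_5: α=0, u≡4; β=2, v≡1 (mod 5); (4|5)=+1, (1|5)=+1; sign (−1)^0·+1^2·+1^0 = +1.
(a,b)_29: α=2, u≡26; β=-2, v≡14 (mod 29); (26|29)=-1, (14|29)=-1; sign (−1)^0·-1^-2·-1^2 = +1.
(a,b)_7: α=-4, u≡2; β=-1, v≡3 (mod 7); (2|7)=+1, (3|7)=-1; sign (−1)^0·+1^-1·-1^-4 = +1.
(a,b)_∞: sgn(-31)=−, sgn(151249)=+, so +1.
(a,b)_2: α=0, β=8; u≡1, v≡1 (mod 8); ε(u)ε(v)=0·0, αω(v)=0·0, βω(u)=8·0; sum ≡ 0  ⇒  +1.
(a,b)_3: α=2, u≡2; β=0, v≡1 (mod 3); (2|3)=-1, (1|3)=+1; sign (−1)^0·-1^0·+1^2 = +1.
Ram(-31, 151249) = {17, 31}; no ℚ_17-point on the conic.

[17, 31]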